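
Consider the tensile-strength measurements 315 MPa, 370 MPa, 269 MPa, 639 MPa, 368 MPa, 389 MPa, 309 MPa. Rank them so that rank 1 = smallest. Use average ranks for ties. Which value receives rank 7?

Sorted (ascending): 269, 309, 315, 368, 370, 389, 639
No ties — each value takes its position as its rank.
Rank 7 → value 639.

639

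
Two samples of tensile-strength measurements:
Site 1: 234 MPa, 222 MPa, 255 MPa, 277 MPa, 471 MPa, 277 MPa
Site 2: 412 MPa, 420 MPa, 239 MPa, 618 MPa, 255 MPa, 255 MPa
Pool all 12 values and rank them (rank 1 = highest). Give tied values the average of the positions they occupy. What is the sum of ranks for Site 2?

34

Sorted (descending): 618, 471, 420, 412, 277, 277, 255, 255, 255, 239, 234, 222
The 2 values of 277 occupy positions 5–6 → average rank (5+6)/2 = 5.5.
The 3 values of 255 occupy positions 7–9 → average rank 8.
Site 2 values → pooled ranks: 412→4, 420→3, 239→10, 618→1, 255→8, 255→8
Rank sum = 4 + 3 + 10 + 1 + 8 + 8 = 34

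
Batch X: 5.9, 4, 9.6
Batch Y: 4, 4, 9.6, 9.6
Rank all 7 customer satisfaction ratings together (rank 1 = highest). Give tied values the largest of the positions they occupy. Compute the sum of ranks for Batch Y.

20

Sorted (descending): 9.6, 9.6, 9.6, 5.9, 4, 4, 4
The 3 values of 9.6 occupy positions 1–3 → each gets rank 3.
The 3 values of 4 occupy positions 5–7 → each gets rank 7.
Batch Y values → pooled ranks: 4→7, 4→7, 9.6→3, 9.6→3
Rank sum = 7 + 7 + 3 + 3 = 20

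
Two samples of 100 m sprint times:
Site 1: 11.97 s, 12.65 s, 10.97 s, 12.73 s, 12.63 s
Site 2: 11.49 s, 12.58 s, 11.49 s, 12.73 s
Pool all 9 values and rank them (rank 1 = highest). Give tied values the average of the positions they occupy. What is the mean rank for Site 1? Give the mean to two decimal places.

Sorted (descending): 12.73, 12.73, 12.65, 12.63, 12.58, 11.97, 11.49, 11.49, 10.97
The 2 values of 12.73 occupy positions 1–2 → average rank (1+2)/2 = 1.5.
The 2 values of 11.49 occupy positions 7–8 → average rank (7+8)/2 = 7.5.
Site 1 values → pooled ranks: 11.97→6, 12.65→3, 10.97→9, 12.73→1.5, 12.63→4
Mean rank = (6 + 3 + 9 + 1.5 + 4) / 5 = 4.70

4.70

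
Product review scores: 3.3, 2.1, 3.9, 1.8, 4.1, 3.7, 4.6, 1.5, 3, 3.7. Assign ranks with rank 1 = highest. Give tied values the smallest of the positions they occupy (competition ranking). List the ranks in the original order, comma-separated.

6, 8, 3, 9, 2, 4, 1, 10, 7, 4

Sorted (descending): 4.6, 4.1, 3.9, 3.7, 3.7, 3.3, 3, 2.1, 1.8, 1.5
The 2 values of 3.7 occupy positions 4–5 → each gets rank 4.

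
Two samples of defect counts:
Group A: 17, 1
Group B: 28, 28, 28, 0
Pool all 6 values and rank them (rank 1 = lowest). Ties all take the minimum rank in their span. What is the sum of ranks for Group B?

Sorted (ascending): 0, 1, 17, 28, 28, 28
The 3 values of 28 occupy positions 4–6 → each gets rank 4.
Group B values → pooled ranks: 28→4, 28→4, 28→4, 0→1
Rank sum = 4 + 4 + 4 + 1 = 13

13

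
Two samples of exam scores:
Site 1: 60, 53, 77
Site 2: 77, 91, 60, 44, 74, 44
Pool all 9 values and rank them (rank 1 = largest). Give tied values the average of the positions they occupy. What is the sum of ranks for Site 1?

Sorted (descending): 91, 77, 77, 74, 60, 60, 53, 44, 44
The 2 values of 77 occupy positions 2–3 → average rank (2+3)/2 = 2.5.
The 2 values of 60 occupy positions 5–6 → average rank (5+6)/2 = 5.5.
The 2 values of 44 occupy positions 8–9 → average rank (8+9)/2 = 8.5.
Site 1 values → pooled ranks: 60→5.5, 53→7, 77→2.5
Rank sum = 5.5 + 7 + 2.5 = 15

15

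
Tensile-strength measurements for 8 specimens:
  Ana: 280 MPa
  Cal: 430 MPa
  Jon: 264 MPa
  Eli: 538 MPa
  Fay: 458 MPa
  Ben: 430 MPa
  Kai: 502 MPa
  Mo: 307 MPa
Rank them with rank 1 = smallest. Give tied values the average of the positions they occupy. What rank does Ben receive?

4.5

Sorted (ascending): 264, 280, 307, 430, 430, 458, 502, 538
The 2 values of 430 occupy positions 4–5 → average rank (4+5)/2 = 4.5.
Ben has value 430 MPa → rank 4.5.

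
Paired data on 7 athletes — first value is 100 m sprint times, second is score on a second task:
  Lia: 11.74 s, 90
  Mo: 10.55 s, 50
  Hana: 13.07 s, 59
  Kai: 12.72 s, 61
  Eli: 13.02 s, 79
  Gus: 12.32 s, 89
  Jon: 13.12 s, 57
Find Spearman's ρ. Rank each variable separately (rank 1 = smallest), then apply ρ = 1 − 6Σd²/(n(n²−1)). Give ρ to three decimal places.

Ranks of variable 1: 2, 1, 6, 4, 5, 3, 7
Ranks of variable 2: 7, 1, 3, 4, 5, 6, 2
d = r₁ − r₂: -5, 0, 3, 0, 0, -3, 5
d²: 25, 0, 9, 0, 0, 9, 25; Σd² = 68
ρ = 1 − 6·68/(7·48) = 1 − 408/336 = -0.214

-0.214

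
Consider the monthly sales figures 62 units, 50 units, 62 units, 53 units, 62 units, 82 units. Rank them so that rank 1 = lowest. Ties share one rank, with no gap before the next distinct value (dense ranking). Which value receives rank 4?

82

Sorted (ascending): 50, 53, 62, 62, 62, 82
The 3 values of 62 share dense rank 3.
Remaining distinct values take the next consecutive integers.
Rank 4 → value 82.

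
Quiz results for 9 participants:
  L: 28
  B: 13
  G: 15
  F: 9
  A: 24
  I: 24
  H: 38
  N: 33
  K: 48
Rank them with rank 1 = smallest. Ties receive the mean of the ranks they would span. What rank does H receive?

Sorted (ascending): 9, 13, 15, 24, 24, 28, 33, 38, 48
The 2 values of 24 occupy positions 4–5 → average rank (4+5)/2 = 4.5.
H has value 38 → rank 8.

8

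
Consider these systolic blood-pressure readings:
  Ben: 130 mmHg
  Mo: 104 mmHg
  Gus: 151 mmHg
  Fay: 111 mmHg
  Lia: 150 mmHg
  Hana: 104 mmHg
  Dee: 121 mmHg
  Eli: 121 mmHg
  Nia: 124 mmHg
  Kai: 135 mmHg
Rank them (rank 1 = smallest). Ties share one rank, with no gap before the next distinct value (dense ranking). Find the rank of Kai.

Sorted (ascending): 104, 104, 111, 121, 121, 124, 130, 135, 150, 151
The 2 values of 104 share dense rank 1.
The 2 values of 121 share dense rank 3.
Remaining distinct values take the next consecutive integers.
Kai has value 135 mmHg → rank 6.

6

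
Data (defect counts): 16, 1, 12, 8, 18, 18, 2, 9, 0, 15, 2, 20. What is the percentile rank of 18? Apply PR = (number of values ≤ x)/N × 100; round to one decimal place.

N = 12.
Strictly below 18: 9. Equal to 18: 2.
PR = 11/12 × 100 = 91.7

91.7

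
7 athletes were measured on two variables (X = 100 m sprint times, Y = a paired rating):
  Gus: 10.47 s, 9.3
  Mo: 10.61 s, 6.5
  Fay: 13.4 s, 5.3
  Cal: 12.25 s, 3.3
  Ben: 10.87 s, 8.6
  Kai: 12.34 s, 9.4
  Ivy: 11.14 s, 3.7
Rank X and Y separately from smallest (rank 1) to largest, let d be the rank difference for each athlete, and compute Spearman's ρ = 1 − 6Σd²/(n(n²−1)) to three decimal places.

-0.250

Ranks of variable 1: 1, 2, 7, 5, 3, 6, 4
Ranks of variable 2: 6, 4, 3, 1, 5, 7, 2
d = r₁ − r₂: -5, -2, 4, 4, -2, -1, 2
d²: 25, 4, 16, 16, 4, 1, 4; Σd² = 70
ρ = 1 − 6·70/(7·48) = 1 − 420/336 = -0.250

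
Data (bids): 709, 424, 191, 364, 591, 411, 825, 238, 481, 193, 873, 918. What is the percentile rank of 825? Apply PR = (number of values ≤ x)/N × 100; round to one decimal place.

N = 12.
Strictly below 825: 9. Equal to 825: 1.
PR = 10/12 × 100 = 83.3

83.3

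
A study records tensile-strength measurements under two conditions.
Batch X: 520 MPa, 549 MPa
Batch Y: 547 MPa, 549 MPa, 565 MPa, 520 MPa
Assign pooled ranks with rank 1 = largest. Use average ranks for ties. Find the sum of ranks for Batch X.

8

Sorted (descending): 565, 549, 549, 547, 520, 520
The 2 values of 549 occupy positions 2–3 → average rank (2+3)/2 = 2.5.
The 2 values of 520 occupy positions 5–6 → average rank (5+6)/2 = 5.5.
Batch X values → pooled ranks: 520→5.5, 549→2.5
Rank sum = 5.5 + 2.5 = 8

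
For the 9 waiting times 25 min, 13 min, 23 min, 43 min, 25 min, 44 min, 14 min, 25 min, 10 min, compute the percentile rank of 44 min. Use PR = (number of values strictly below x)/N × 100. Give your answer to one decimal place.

88.9

N = 9.
Strictly below 44: 8. Equal to 44: 1.
PR = 8/9 × 100 = 88.9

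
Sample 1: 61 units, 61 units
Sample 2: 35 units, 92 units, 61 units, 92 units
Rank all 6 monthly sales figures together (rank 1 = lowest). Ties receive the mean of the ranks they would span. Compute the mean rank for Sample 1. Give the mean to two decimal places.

Sorted (ascending): 35, 61, 61, 61, 92, 92
The 3 values of 61 occupy positions 2–4 → average rank 3.
The 2 values of 92 occupy positions 5–6 → average rank (5+6)/2 = 5.5.
Sample 1 values → pooled ranks: 61→3, 61→3
Mean rank = (3 + 3) / 2 = 3.00

3.00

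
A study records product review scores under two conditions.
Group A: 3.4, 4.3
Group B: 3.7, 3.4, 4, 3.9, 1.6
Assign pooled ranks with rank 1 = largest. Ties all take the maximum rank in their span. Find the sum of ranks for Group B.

Sorted (descending): 4.3, 4, 3.9, 3.7, 3.4, 3.4, 1.6
The 2 values of 3.4 occupy positions 5–6 → each gets rank 6.
Group B values → pooled ranks: 3.7→4, 3.4→6, 4→2, 3.9→3, 1.6→7
Rank sum = 4 + 6 + 2 + 3 + 7 = 22

22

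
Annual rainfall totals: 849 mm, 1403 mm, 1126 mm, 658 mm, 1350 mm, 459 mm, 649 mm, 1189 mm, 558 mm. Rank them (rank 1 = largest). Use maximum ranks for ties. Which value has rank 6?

658

Sorted (descending): 1403, 1350, 1189, 1126, 849, 658, 649, 558, 459
No ties — each value takes its position as its rank.
Rank 6 → value 658.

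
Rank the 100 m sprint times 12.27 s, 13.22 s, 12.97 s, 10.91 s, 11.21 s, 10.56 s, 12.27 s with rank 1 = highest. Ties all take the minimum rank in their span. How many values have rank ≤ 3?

Sorted (descending): 13.22, 12.97, 12.27, 12.27, 11.21, 10.91, 10.56
The 2 values of 12.27 occupy positions 3–4 → each gets rank 3.
Ranks ≤ 3: {1, 2, 3, 3} → 4 values.

4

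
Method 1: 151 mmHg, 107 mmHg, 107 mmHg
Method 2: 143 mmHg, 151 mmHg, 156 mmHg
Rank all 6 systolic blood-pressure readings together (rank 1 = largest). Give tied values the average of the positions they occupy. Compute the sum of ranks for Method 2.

Sorted (descending): 156, 151, 151, 143, 107, 107
The 2 values of 151 occupy positions 2–3 → average rank (2+3)/2 = 2.5.
The 2 values of 107 occupy positions 5–6 → average rank (5+6)/2 = 5.5.
Method 2 values → pooled ranks: 143→4, 151→2.5, 156→1
Rank sum = 4 + 2.5 + 1 = 7.5

7.5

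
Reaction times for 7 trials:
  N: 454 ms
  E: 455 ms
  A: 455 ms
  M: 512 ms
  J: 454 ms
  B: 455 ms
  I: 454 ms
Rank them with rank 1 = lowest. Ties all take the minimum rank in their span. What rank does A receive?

4

Sorted (ascending): 454, 454, 454, 455, 455, 455, 512
The 3 values of 454 occupy positions 1–3 → each gets rank 1.
The 3 values of 455 occupy positions 4–6 → each gets rank 4.
A has value 455 ms → rank 4.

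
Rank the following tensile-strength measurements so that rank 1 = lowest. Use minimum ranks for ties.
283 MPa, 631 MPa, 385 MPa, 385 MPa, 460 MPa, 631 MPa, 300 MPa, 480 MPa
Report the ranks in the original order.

Sorted (ascending): 283, 300, 385, 385, 460, 480, 631, 631
The 2 values of 385 occupy positions 3–4 → each gets rank 3.
The 2 values of 631 occupy positions 7–8 → each gets rank 7.

1, 7, 3, 3, 5, 7, 2, 6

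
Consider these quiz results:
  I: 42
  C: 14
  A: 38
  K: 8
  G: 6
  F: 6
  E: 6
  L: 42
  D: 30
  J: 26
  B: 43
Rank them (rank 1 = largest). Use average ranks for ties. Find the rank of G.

10

Sorted (descending): 43, 42, 42, 38, 30, 26, 14, 8, 6, 6, 6
The 2 values of 42 occupy positions 2–3 → average rank (2+3)/2 = 2.5.
The 3 values of 6 occupy positions 9–11 → average rank 10.
G has value 6 → rank 10.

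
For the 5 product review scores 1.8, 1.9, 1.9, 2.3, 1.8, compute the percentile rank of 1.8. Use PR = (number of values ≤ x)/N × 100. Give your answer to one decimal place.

N = 5.
Strictly below 1.8: 0. Equal to 1.8: 2.
PR = 2/5 × 100 = 40.0

40.0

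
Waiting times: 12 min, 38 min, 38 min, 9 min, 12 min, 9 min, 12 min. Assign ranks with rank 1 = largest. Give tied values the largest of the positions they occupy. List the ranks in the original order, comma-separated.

Sorted (descending): 38, 38, 12, 12, 12, 9, 9
The 2 values of 38 occupy positions 1–2 → each gets rank 2.
The 3 values of 12 occupy positions 3–5 → each gets rank 5.
The 2 values of 9 occupy positions 6–7 → each gets rank 7.

5, 2, 2, 7, 5, 7, 5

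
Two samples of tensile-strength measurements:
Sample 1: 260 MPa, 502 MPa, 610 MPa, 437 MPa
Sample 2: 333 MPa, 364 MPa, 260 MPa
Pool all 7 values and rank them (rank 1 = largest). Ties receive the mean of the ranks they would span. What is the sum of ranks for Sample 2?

Sorted (descending): 610, 502, 437, 364, 333, 260, 260
The 2 values of 260 occupy positions 6–7 → average rank (6+7)/2 = 6.5.
Sample 2 values → pooled ranks: 333→5, 364→4, 260→6.5
Rank sum = 5 + 4 + 6.5 = 15.5

15.5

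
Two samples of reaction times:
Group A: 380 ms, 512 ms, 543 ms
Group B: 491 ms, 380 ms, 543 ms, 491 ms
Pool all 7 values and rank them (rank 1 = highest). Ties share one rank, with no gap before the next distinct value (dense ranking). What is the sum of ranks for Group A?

7

Sorted (descending): 543, 543, 512, 491, 491, 380, 380
The 2 values of 543 share dense rank 1.
The 2 values of 491 share dense rank 3.
The 2 values of 380 share dense rank 4.
Remaining distinct values take the next consecutive integers.
Group A values → pooled ranks: 380→4, 512→2, 543→1
Rank sum = 4 + 2 + 1 = 7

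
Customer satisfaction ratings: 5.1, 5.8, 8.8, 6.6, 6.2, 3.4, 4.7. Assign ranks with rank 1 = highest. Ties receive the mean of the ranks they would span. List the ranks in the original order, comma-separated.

Sorted (descending): 8.8, 6.6, 6.2, 5.8, 5.1, 4.7, 3.4
No ties — each value takes its position as its rank.

5, 4, 1, 2, 3, 7, 6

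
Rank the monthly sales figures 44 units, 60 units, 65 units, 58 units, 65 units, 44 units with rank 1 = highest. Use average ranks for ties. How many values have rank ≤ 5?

Sorted (descending): 65, 65, 60, 58, 44, 44
The 2 values of 65 occupy positions 1–2 → average rank (1+2)/2 = 1.5.
The 2 values of 44 occupy positions 5–6 → average rank (5+6)/2 = 5.5.
Ranks ≤ 5: {1.5, 1.5, 3, 4} → 4 values.

4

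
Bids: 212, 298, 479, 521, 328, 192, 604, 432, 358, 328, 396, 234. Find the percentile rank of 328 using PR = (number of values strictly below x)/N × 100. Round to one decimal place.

N = 12.
Strictly below 328: 4. Equal to 328: 2.
PR = 4/12 × 100 = 33.3

33.3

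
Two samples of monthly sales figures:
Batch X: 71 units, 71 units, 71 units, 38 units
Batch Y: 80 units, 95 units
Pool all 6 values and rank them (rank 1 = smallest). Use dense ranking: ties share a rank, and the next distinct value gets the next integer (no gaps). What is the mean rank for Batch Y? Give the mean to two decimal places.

3.50

Sorted (ascending): 38, 71, 71, 71, 80, 95
The 3 values of 71 share dense rank 2.
Remaining distinct values take the next consecutive integers.
Batch Y values → pooled ranks: 80→3, 95→4
Mean rank = (3 + 4) / 2 = 3.50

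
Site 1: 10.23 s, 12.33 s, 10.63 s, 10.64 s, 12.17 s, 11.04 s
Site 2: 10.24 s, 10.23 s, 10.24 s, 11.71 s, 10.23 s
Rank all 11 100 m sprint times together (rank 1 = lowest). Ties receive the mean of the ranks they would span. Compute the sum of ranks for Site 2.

22

Sorted (ascending): 10.23, 10.23, 10.23, 10.24, 10.24, 10.63, 10.64, 11.04, 11.71, 12.17, 12.33
The 3 values of 10.23 occupy positions 1–3 → average rank 2.
The 2 values of 10.24 occupy positions 4–5 → average rank (4+5)/2 = 4.5.
Site 2 values → pooled ranks: 10.24→4.5, 10.23→2, 10.24→4.5, 11.71→9, 10.23→2
Rank sum = 4.5 + 2 + 4.5 + 9 + 2 = 22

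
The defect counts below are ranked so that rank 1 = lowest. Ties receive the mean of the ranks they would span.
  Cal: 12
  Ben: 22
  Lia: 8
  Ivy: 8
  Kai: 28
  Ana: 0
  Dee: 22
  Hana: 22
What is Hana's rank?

6

Sorted (ascending): 0, 8, 8, 12, 22, 22, 22, 28
The 2 values of 8 occupy positions 2–3 → average rank (2+3)/2 = 2.5.
The 3 values of 22 occupy positions 5–7 → average rank 6.
Hana has value 22 → rank 6.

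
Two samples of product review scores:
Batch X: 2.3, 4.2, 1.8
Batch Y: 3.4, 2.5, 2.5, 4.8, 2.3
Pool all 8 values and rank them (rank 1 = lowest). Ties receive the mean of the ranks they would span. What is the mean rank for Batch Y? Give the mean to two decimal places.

5.10

Sorted (ascending): 1.8, 2.3, 2.3, 2.5, 2.5, 3.4, 4.2, 4.8
The 2 values of 2.3 occupy positions 2–3 → average rank (2+3)/2 = 2.5.
The 2 values of 2.5 occupy positions 4–5 → average rank (4+5)/2 = 4.5.
Batch Y values → pooled ranks: 3.4→6, 2.5→4.5, 2.5→4.5, 4.8→8, 2.3→2.5
Mean rank = (6 + 4.5 + 4.5 + 8 + 2.5) / 5 = 5.10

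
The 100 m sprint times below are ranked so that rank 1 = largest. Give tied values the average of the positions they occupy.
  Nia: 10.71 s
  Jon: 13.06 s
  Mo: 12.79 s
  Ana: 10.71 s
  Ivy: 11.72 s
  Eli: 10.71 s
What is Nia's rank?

Sorted (descending): 13.06, 12.79, 11.72, 10.71, 10.71, 10.71
The 3 values of 10.71 occupy positions 4–6 → average rank 5.
Nia has value 10.71 s → rank 5.

5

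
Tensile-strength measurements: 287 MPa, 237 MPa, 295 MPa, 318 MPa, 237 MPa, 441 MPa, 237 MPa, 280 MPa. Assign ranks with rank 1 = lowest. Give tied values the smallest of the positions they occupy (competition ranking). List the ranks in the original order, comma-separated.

5, 1, 6, 7, 1, 8, 1, 4

Sorted (ascending): 237, 237, 237, 280, 287, 295, 318, 441
The 3 values of 237 occupy positions 1–3 → each gets rank 1.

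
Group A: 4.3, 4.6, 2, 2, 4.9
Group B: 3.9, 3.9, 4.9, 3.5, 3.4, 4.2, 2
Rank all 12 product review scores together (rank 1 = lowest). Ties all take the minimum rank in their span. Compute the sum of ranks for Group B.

Sorted (ascending): 2, 2, 2, 3.4, 3.5, 3.9, 3.9, 4.2, 4.3, 4.6, 4.9, 4.9
The 3 values of 2 occupy positions 1–3 → each gets rank 1.
The 2 values of 3.9 occupy positions 6–7 → each gets rank 6.
The 2 values of 4.9 occupy positions 11–12 → each gets rank 11.
Group B values → pooled ranks: 3.9→6, 3.9→6, 4.9→11, 3.5→5, 3.4→4, 4.2→8, 2→1
Rank sum = 6 + 6 + 11 + 5 + 4 + 8 + 1 = 41

41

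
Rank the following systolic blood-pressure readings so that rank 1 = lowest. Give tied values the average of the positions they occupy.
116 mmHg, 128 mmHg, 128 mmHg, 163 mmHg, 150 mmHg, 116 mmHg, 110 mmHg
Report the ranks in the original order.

Sorted (ascending): 110, 116, 116, 128, 128, 150, 163
The 2 values of 116 occupy positions 2–3 → average rank (2+3)/2 = 2.5.
The 2 values of 128 occupy positions 4–5 → average rank (4+5)/2 = 4.5.

2.5, 4.5, 4.5, 7, 6, 2.5, 1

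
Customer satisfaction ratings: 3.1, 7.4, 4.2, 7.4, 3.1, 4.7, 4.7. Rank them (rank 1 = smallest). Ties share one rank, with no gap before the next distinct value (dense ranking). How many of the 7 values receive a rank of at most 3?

Sorted (ascending): 3.1, 3.1, 4.2, 4.7, 4.7, 7.4, 7.4
The 2 values of 3.1 share dense rank 1.
The 2 values of 4.7 share dense rank 3.
The 2 values of 7.4 share dense rank 4.
Remaining distinct values take the next consecutive integers.
Ranks ≤ 3: {1, 1, 2, 3, 3} → 5 values.

5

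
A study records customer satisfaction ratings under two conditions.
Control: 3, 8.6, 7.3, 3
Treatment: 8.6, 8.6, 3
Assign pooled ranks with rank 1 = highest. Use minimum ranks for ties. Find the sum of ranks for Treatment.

Sorted (descending): 8.6, 8.6, 8.6, 7.3, 3, 3, 3
The 3 values of 8.6 occupy positions 1–3 → each gets rank 1.
The 3 values of 3 occupy positions 5–7 → each gets rank 5.
Treatment values → pooled ranks: 8.6→1, 8.6→1, 3→5
Rank sum = 1 + 1 + 5 = 7

7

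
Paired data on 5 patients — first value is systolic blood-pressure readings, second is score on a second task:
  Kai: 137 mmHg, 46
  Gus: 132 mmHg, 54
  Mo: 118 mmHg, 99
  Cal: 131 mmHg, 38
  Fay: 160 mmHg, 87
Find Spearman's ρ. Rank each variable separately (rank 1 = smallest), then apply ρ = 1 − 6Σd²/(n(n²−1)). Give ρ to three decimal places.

Ranks of variable 1: 4, 3, 1, 2, 5
Ranks of variable 2: 2, 3, 5, 1, 4
d = r₁ − r₂: 2, 0, -4, 1, 1
d²: 4, 0, 16, 1, 1; Σd² = 22
ρ = 1 − 6·22/(5·24) = 1 − 132/120 = -0.100

-0.100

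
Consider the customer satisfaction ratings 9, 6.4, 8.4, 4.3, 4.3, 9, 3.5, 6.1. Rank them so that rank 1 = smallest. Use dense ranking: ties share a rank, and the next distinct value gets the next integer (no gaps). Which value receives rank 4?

Sorted (ascending): 3.5, 4.3, 4.3, 6.1, 6.4, 8.4, 9, 9
The 2 values of 4.3 share dense rank 2.
The 2 values of 9 share dense rank 6.
Remaining distinct values take the next consecutive integers.
Rank 4 → value 6.4.

6.4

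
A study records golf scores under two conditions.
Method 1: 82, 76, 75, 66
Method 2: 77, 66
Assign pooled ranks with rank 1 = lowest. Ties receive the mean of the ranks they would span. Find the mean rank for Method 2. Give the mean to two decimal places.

3.25

Sorted (ascending): 66, 66, 75, 76, 77, 82
The 2 values of 66 occupy positions 1–2 → average rank (1+2)/2 = 1.5.
Method 2 values → pooled ranks: 77→5, 66→1.5
Mean rank = (5 + 1.5) / 2 = 3.25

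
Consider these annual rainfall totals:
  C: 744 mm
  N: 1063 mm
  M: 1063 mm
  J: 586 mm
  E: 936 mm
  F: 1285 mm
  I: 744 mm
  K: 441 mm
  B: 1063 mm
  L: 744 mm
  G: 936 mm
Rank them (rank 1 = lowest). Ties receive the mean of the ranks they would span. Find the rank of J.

2

Sorted (ascending): 441, 586, 744, 744, 744, 936, 936, 1063, 1063, 1063, 1285
The 3 values of 744 occupy positions 3–5 → average rank 4.
The 2 values of 936 occupy positions 6–7 → average rank (6+7)/2 = 6.5.
The 3 values of 1063 occupy positions 8–10 → average rank 9.
J has value 586 mm → rank 2.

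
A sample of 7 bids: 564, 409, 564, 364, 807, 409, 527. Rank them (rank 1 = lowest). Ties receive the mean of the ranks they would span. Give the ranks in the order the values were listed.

5.5, 2.5, 5.5, 1, 7, 2.5, 4

Sorted (ascending): 364, 409, 409, 527, 564, 564, 807
The 2 values of 409 occupy positions 2–3 → average rank (2+3)/2 = 2.5.
The 2 values of 564 occupy positions 5–6 → average rank (5+6)/2 = 5.5.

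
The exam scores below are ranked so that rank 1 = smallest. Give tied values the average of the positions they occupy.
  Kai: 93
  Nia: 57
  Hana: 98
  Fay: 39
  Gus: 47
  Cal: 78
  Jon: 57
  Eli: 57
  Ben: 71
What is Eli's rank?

4

Sorted (ascending): 39, 47, 57, 57, 57, 71, 78, 93, 98
The 3 values of 57 occupy positions 3–5 → average rank 4.
Eli has value 57 → rank 4.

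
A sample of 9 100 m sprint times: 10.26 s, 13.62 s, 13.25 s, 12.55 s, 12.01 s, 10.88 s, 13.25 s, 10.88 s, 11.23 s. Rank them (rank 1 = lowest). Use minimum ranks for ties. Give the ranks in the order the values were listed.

1, 9, 7, 6, 5, 2, 7, 2, 4

Sorted (ascending): 10.26, 10.88, 10.88, 11.23, 12.01, 12.55, 13.25, 13.25, 13.62
The 2 values of 10.88 occupy positions 2–3 → each gets rank 2.
The 2 values of 13.25 occupy positions 7–8 → each gets rank 7.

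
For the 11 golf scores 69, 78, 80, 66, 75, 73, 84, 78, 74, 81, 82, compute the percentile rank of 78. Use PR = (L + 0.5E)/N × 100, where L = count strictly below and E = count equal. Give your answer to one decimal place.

54.5

N = 11.
Strictly below 78: 5. Equal to 78: 2.
PR = (5 + 0.5·2)/11 × 100 = 54.5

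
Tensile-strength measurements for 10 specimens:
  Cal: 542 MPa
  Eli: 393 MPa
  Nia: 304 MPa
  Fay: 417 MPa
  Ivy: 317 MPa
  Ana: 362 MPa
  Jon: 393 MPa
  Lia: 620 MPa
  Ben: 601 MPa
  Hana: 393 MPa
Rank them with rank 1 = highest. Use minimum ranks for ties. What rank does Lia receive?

1

Sorted (descending): 620, 601, 542, 417, 393, 393, 393, 362, 317, 304
The 3 values of 393 occupy positions 5–7 → each gets rank 5.
Lia has value 620 MPa → rank 1.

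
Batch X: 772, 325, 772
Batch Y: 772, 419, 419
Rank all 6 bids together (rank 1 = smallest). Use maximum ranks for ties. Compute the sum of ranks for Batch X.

Sorted (ascending): 325, 419, 419, 772, 772, 772
The 2 values of 419 occupy positions 2–3 → each gets rank 3.
The 3 values of 772 occupy positions 4–6 → each gets rank 6.
Batch X values → pooled ranks: 772→6, 325→1, 772→6
Rank sum = 6 + 1 + 6 = 13

13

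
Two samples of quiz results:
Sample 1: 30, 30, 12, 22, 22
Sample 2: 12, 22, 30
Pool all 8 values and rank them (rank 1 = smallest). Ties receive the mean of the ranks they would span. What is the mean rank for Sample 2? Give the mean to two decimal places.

Sorted (ascending): 12, 12, 22, 22, 22, 30, 30, 30
The 2 values of 12 occupy positions 1–2 → average rank (1+2)/2 = 1.5.
The 3 values of 22 occupy positions 3–5 → average rank 4.
The 3 values of 30 occupy positions 6–8 → average rank 7.
Sample 2 values → pooled ranks: 12→1.5, 22→4, 30→7
Mean rank = (1.5 + 4 + 7) / 3 = 4.17

4.17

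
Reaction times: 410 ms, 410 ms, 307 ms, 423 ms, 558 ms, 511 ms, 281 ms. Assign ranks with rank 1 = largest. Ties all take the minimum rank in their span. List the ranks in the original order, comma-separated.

4, 4, 6, 3, 1, 2, 7

Sorted (descending): 558, 511, 423, 410, 410, 307, 281
The 2 values of 410 occupy positions 4–5 → each gets rank 4.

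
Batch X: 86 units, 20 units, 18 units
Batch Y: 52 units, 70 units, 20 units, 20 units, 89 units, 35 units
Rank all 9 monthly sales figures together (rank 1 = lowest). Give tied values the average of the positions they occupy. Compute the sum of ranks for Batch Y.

Sorted (ascending): 18, 20, 20, 20, 35, 52, 70, 86, 89
The 3 values of 20 occupy positions 2–4 → average rank 3.
Batch Y values → pooled ranks: 52→6, 70→7, 20→3, 20→3, 89→9, 35→5
Rank sum = 6 + 7 + 3 + 3 + 9 + 5 = 33

33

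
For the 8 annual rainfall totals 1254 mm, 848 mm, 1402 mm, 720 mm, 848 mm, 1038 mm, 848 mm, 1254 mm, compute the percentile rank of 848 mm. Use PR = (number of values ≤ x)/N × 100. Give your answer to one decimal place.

N = 8.
Strictly below 848: 1. Equal to 848: 3.
PR = 4/8 × 100 = 50.0

50.0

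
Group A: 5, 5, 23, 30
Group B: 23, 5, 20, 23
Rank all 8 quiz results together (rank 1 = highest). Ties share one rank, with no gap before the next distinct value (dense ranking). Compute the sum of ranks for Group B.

11

Sorted (descending): 30, 23, 23, 23, 20, 5, 5, 5
The 3 values of 23 share dense rank 2.
The 3 values of 5 share dense rank 4.
Remaining distinct values take the next consecutive integers.
Group B values → pooled ranks: 23→2, 5→4, 20→3, 23→2
Rank sum = 2 + 4 + 3 + 2 = 11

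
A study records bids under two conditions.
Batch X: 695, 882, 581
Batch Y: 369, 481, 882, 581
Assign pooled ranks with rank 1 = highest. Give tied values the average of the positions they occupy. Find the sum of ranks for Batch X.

9

Sorted (descending): 882, 882, 695, 581, 581, 481, 369
The 2 values of 882 occupy positions 1–2 → average rank (1+2)/2 = 1.5.
The 2 values of 581 occupy positions 4–5 → average rank (4+5)/2 = 4.5.
Batch X values → pooled ranks: 695→3, 882→1.5, 581→4.5
Rank sum = 3 + 1.5 + 4.5 = 9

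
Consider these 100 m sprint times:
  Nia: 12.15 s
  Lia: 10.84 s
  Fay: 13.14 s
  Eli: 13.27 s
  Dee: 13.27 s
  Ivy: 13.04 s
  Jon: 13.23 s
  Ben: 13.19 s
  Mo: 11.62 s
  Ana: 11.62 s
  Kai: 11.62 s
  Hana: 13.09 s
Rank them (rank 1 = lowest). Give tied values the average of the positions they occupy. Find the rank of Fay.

8

Sorted (ascending): 10.84, 11.62, 11.62, 11.62, 12.15, 13.04, 13.09, 13.14, 13.19, 13.23, 13.27, 13.27
The 3 values of 11.62 occupy positions 2–4 → average rank 3.
The 2 values of 13.27 occupy positions 11–12 → average rank (11+12)/2 = 11.5.
Fay has value 13.14 s → rank 8.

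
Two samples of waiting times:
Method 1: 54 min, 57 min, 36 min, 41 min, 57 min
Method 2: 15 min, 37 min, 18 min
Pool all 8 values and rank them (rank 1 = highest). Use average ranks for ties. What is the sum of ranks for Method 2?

20

Sorted (descending): 57, 57, 54, 41, 37, 36, 18, 15
The 2 values of 57 occupy positions 1–2 → average rank (1+2)/2 = 1.5.
Method 2 values → pooled ranks: 15→8, 37→5, 18→7
Rank sum = 8 + 5 + 7 = 20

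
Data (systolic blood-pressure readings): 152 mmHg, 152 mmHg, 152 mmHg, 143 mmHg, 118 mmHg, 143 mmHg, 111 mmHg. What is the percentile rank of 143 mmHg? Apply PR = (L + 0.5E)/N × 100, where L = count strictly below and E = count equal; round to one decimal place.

42.9

N = 7.
Strictly below 143: 2. Equal to 143: 2.
PR = (2 + 0.5·2)/7 × 100 = 42.9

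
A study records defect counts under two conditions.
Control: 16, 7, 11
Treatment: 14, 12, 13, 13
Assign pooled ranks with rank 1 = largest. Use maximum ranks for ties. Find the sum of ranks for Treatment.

Sorted (descending): 16, 14, 13, 13, 12, 11, 7
The 2 values of 13 occupy positions 3–4 → each gets rank 4.
Treatment values → pooled ranks: 14→2, 12→5, 13→4, 13→4
Rank sum = 2 + 5 + 4 + 4 = 15

15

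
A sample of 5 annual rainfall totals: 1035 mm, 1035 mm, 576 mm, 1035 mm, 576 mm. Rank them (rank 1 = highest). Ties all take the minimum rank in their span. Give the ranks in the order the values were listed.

Sorted (descending): 1035, 1035, 1035, 576, 576
The 3 values of 1035 occupy positions 1–3 → each gets rank 1.
The 2 values of 576 occupy positions 4–5 → each gets rank 4.

1, 1, 4, 1, 4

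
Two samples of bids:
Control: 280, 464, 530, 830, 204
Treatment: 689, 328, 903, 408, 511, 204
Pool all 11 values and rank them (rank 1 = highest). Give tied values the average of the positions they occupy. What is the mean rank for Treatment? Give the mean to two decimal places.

5.75

Sorted (descending): 903, 830, 689, 530, 511, 464, 408, 328, 280, 204, 204
The 2 values of 204 occupy positions 10–11 → average rank (10+11)/2 = 10.5.
Treatment values → pooled ranks: 689→3, 328→8, 903→1, 408→7, 511→5, 204→10.5
Mean rank = (3 + 8 + 1 + 7 + 5 + 10.5) / 6 = 5.75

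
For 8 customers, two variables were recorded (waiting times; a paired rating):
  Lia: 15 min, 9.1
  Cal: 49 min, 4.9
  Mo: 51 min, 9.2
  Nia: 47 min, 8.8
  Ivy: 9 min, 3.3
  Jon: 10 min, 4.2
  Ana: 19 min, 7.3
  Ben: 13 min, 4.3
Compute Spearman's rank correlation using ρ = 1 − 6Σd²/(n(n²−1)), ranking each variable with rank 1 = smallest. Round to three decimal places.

Ranks of variable 1: 4, 7, 8, 6, 1, 2, 5, 3
Ranks of variable 2: 7, 4, 8, 6, 1, 2, 5, 3
d = r₁ − r₂: -3, 3, 0, 0, 0, 0, 0, 0
d²: 9, 9, 0, 0, 0, 0, 0, 0; Σd² = 18
ρ = 1 − 6·18/(8·63) = 1 − 108/504 = 0.786

0.786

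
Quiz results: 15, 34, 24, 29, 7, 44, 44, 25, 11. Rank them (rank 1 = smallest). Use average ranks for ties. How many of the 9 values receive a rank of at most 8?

Sorted (ascending): 7, 11, 15, 24, 25, 29, 34, 44, 44
The 2 values of 44 occupy positions 8–9 → average rank (8+9)/2 = 8.5.
Ranks ≤ 8: {1, 2, 3, 4, 5, 6, 7} → 7 values.

7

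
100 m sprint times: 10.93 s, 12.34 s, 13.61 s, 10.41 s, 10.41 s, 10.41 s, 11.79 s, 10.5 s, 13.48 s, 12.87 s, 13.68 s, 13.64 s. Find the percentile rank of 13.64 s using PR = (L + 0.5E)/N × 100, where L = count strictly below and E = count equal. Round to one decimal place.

87.5

N = 12.
Strictly below 13.64: 10. Equal to 13.64: 1.
PR = (10 + 0.5·1)/12 × 100 = 87.5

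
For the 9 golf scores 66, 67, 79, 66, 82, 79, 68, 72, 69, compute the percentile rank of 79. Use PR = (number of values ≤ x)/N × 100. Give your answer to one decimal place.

88.9

N = 9.
Strictly below 79: 6. Equal to 79: 2.
PR = 8/9 × 100 = 88.9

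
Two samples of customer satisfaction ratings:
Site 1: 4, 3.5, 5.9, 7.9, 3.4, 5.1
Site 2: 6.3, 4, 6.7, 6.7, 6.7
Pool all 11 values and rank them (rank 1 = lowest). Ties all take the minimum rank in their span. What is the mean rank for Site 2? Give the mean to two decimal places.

6.80

Sorted (ascending): 3.4, 3.5, 4, 4, 5.1, 5.9, 6.3, 6.7, 6.7, 6.7, 7.9
The 2 values of 4 occupy positions 3–4 → each gets rank 3.
The 3 values of 6.7 occupy positions 8–10 → each gets rank 8.
Site 2 values → pooled ranks: 6.3→7, 4→3, 6.7→8, 6.7→8, 6.7→8
Mean rank = (7 + 3 + 8 + 8 + 8) / 5 = 6.80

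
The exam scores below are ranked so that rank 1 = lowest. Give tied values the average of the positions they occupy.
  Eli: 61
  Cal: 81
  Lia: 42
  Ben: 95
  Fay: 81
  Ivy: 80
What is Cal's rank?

Sorted (ascending): 42, 61, 80, 81, 81, 95
The 2 values of 81 occupy positions 4–5 → average rank (4+5)/2 = 4.5.
Cal has value 81 → rank 4.5.

4.5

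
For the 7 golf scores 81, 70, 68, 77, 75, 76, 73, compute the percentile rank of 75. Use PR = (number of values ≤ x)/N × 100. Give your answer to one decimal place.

57.1

N = 7.
Strictly below 75: 3. Equal to 75: 1.
PR = 4/7 × 100 = 57.1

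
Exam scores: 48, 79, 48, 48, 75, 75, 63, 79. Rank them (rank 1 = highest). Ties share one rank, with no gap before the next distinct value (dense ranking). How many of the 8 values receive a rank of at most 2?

4

Sorted (descending): 79, 79, 75, 75, 63, 48, 48, 48
The 2 values of 79 share dense rank 1.
The 2 values of 75 share dense rank 2.
The 3 values of 48 share dense rank 4.
Remaining distinct values take the next consecutive integers.
Ranks ≤ 2: {1, 1, 2, 2} → 4 values.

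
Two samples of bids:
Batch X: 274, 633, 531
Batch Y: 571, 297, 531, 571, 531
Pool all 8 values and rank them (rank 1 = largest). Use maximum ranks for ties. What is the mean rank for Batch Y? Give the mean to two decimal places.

Sorted (descending): 633, 571, 571, 531, 531, 531, 297, 274
The 2 values of 571 occupy positions 2–3 → each gets rank 3.
The 3 values of 531 occupy positions 4–6 → each gets rank 6.
Batch Y values → pooled ranks: 571→3, 297→7, 531→6, 571→3, 531→6
Mean rank = (3 + 7 + 6 + 3 + 6) / 5 = 5.00

5.00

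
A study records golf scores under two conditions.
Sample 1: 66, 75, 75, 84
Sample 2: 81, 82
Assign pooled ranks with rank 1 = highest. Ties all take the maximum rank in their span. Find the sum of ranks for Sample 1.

17

Sorted (descending): 84, 82, 81, 75, 75, 66
The 2 values of 75 occupy positions 4–5 → each gets rank 5.
Sample 1 values → pooled ranks: 66→6, 75→5, 75→5, 84→1
Rank sum = 6 + 5 + 5 + 1 = 17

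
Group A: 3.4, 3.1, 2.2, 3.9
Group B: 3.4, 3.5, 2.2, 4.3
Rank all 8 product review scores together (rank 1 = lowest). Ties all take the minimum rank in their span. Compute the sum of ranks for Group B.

Sorted (ascending): 2.2, 2.2, 3.1, 3.4, 3.4, 3.5, 3.9, 4.3
The 2 values of 2.2 occupy positions 1–2 → each gets rank 1.
The 2 values of 3.4 occupy positions 4–5 → each gets rank 4.
Group B values → pooled ranks: 3.4→4, 3.5→6, 2.2→1, 4.3→8
Rank sum = 4 + 6 + 1 + 8 = 19

19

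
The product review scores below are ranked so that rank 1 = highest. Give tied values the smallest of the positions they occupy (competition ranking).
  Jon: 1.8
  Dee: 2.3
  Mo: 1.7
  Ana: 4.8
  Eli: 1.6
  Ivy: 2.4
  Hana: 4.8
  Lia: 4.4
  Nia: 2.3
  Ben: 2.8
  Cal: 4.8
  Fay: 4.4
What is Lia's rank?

Sorted (descending): 4.8, 4.8, 4.8, 4.4, 4.4, 2.8, 2.4, 2.3, 2.3, 1.8, 1.7, 1.6
The 3 values of 4.8 occupy positions 1–3 → each gets rank 1.
The 2 values of 4.4 occupy positions 4–5 → each gets rank 4.
The 2 values of 2.3 occupy positions 8–9 → each gets rank 8.
Lia has value 4.4 → rank 4.

4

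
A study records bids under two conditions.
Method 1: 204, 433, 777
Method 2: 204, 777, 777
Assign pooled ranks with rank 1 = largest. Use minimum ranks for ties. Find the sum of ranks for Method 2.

7

Sorted (descending): 777, 777, 777, 433, 204, 204
The 3 values of 777 occupy positions 1–3 → each gets rank 1.
The 2 values of 204 occupy positions 5–6 → each gets rank 5.
Method 2 values → pooled ranks: 204→5, 777→1, 777→1
Rank sum = 5 + 1 + 1 = 7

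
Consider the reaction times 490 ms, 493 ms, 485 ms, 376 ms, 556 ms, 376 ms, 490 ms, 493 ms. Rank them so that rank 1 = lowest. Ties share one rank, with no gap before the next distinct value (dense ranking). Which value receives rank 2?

485

Sorted (ascending): 376, 376, 485, 490, 490, 493, 493, 556
The 2 values of 376 share dense rank 1.
The 2 values of 490 share dense rank 3.
The 2 values of 493 share dense rank 4.
Remaining distinct values take the next consecutive integers.
Rank 2 → value 485.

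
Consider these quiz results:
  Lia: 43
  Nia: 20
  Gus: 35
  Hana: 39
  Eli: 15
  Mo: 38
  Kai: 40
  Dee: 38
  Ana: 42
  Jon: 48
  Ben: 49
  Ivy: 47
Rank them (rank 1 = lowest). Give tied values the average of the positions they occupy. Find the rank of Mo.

Sorted (ascending): 15, 20, 35, 38, 38, 39, 40, 42, 43, 47, 48, 49
The 2 values of 38 occupy positions 4–5 → average rank (4+5)/2 = 4.5.
Mo has value 38 → rank 4.5.

4.5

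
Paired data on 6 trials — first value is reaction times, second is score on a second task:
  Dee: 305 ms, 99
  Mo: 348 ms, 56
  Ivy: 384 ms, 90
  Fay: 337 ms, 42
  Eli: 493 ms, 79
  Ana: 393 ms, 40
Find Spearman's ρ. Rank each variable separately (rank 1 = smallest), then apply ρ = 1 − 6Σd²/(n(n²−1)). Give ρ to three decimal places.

Ranks of variable 1: 1, 3, 4, 2, 6, 5
Ranks of variable 2: 6, 3, 5, 2, 4, 1
d = r₁ − r₂: -5, 0, -1, 0, 2, 4
d²: 25, 0, 1, 0, 4, 16; Σd² = 46
ρ = 1 − 6·46/(6·35) = 1 − 276/210 = -0.314

-0.314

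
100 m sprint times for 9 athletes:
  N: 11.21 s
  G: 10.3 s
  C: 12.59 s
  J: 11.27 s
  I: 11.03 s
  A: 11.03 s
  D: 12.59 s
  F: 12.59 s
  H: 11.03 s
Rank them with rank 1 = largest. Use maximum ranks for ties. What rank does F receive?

3

Sorted (descending): 12.59, 12.59, 12.59, 11.27, 11.21, 11.03, 11.03, 11.03, 10.3
The 3 values of 12.59 occupy positions 1–3 → each gets rank 3.
The 3 values of 11.03 occupy positions 6–8 → each gets rank 8.
F has value 12.59 s → rank 3.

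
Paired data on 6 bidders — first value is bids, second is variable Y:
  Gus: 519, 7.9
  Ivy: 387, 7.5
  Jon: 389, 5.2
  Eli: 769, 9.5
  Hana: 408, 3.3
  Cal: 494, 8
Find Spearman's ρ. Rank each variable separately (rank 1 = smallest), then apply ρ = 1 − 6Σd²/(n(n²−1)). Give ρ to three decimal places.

Ranks of variable 1: 5, 1, 2, 6, 3, 4
Ranks of variable 2: 4, 3, 2, 6, 1, 5
d = r₁ − r₂: 1, -2, 0, 0, 2, -1
d²: 1, 4, 0, 0, 4, 1; Σd² = 10
ρ = 1 − 6·10/(6·35) = 1 − 60/210 = 0.714

0.714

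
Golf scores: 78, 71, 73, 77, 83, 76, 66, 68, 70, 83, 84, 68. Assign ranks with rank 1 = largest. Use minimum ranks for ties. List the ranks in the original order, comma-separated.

4, 8, 7, 5, 2, 6, 12, 10, 9, 2, 1, 10

Sorted (descending): 84, 83, 83, 78, 77, 76, 73, 71, 70, 68, 68, 66
The 2 values of 83 occupy positions 2–3 → each gets rank 2.
The 2 values of 68 occupy positions 10–11 → each gets rank 10.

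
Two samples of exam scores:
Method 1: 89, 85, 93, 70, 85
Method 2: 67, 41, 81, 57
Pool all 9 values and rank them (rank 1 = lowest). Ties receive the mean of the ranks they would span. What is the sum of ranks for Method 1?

Sorted (ascending): 41, 57, 67, 70, 81, 85, 85, 89, 93
The 2 values of 85 occupy positions 6–7 → average rank (6+7)/2 = 6.5.
Method 1 values → pooled ranks: 89→8, 85→6.5, 93→9, 70→4, 85→6.5
Rank sum = 8 + 6.5 + 9 + 4 + 6.5 = 34

34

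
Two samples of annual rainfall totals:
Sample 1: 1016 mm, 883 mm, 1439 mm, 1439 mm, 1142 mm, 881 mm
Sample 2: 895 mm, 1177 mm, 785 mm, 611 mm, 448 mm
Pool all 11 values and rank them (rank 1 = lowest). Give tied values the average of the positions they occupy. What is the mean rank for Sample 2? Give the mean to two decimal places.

4.20

Sorted (ascending): 448, 611, 785, 881, 883, 895, 1016, 1142, 1177, 1439, 1439
The 2 values of 1439 occupy positions 10–11 → average rank (10+11)/2 = 10.5.
Sample 2 values → pooled ranks: 895→6, 1177→9, 785→3, 611→2, 448→1
Mean rank = (6 + 9 + 3 + 2 + 1) / 5 = 4.20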